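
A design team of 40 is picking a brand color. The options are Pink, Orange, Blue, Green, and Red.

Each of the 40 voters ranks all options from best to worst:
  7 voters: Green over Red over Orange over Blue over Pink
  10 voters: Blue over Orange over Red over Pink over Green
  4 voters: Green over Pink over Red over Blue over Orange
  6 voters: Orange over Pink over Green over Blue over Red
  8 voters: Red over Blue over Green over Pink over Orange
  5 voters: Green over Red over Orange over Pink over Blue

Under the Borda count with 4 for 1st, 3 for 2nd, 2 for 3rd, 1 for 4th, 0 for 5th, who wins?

Pink: 7×0 + 10×1 + 4×3 + 6×3 + 8×1 + 5×1 = 53
Orange: 7×2 + 10×3 + 4×0 + 6×4 + 8×0 + 5×2 = 78
Blue: 7×1 + 10×4 + 4×1 + 6×1 + 8×3 + 5×0 = 81
Green: 7×4 + 10×0 + 4×4 + 6×2 + 8×2 + 5×4 = 92
Red: 7×3 + 10×2 + 4×2 + 6×0 + 8×4 + 5×3 = 96

Red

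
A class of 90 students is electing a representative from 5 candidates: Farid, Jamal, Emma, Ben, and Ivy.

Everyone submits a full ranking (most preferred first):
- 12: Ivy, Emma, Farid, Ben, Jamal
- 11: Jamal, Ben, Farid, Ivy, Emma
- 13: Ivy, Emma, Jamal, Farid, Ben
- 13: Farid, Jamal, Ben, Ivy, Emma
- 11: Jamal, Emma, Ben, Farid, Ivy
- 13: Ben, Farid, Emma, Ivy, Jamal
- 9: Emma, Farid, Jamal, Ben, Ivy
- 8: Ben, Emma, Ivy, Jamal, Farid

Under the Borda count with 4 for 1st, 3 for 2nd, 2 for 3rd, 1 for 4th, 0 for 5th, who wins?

Farid: 12×2 + 11×2 + 13×1 + 13×4 + 11×1 + 13×3 + 9×3 + 8×0 = 188
Jamal: 12×0 + 11×4 + 13×2 + 13×3 + 11×4 + 13×0 + 9×2 + 8×1 = 179
Emma: 12×3 + 11×0 + 13×3 + 13×0 + 11×3 + 13×2 + 9×4 + 8×3 = 194
Ben: 12×1 + 11×3 + 13×0 + 13×2 + 11×2 + 13×4 + 9×1 + 8×4 = 186
Ivy: 12×4 + 11×1 + 13×4 + 13×1 + 11×0 + 13×1 + 9×0 + 8×2 = 153

Emma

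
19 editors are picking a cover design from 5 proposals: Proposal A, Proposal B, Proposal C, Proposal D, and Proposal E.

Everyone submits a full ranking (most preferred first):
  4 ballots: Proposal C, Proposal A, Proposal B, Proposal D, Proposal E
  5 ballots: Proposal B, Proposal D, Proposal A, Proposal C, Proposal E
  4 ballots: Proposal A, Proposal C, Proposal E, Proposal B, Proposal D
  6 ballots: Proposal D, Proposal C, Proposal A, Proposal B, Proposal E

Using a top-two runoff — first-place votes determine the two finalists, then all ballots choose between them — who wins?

Proposal B

Round 1 first-place votes: Proposal A 4, Proposal B 5, Proposal C 4, Proposal D 6, Proposal E 0. Proposal D and Proposal B advance.
Runoff: Proposal D is ranked above Proposal B on 6 ballots, Proposal B above Proposal D on 13.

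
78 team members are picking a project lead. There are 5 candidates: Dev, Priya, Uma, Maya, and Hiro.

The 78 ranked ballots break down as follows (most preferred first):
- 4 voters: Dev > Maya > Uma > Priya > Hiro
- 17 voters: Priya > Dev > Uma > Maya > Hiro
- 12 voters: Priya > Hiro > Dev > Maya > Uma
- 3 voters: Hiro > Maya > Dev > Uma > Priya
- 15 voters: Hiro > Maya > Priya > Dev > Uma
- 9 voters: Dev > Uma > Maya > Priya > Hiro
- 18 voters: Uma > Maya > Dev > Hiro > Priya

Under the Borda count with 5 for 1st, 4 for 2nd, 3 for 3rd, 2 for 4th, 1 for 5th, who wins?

Dev

Dev: 4×5 + 17×4 + 12×3 + 3×3 + 15×2 + 9×5 + 18×3 = 262
Priya: 4×2 + 17×5 + 12×5 + 3×1 + 15×3 + 9×2 + 18×1 = 237
Uma: 4×3 + 17×3 + 12×1 + 3×2 + 15×1 + 9×4 + 18×5 = 222
Maya: 4×4 + 17×2 + 12×2 + 3×4 + 15×4 + 9×3 + 18×4 = 245
Hiro: 4×1 + 17×1 + 12×4 + 3×5 + 15×5 + 9×1 + 18×2 = 204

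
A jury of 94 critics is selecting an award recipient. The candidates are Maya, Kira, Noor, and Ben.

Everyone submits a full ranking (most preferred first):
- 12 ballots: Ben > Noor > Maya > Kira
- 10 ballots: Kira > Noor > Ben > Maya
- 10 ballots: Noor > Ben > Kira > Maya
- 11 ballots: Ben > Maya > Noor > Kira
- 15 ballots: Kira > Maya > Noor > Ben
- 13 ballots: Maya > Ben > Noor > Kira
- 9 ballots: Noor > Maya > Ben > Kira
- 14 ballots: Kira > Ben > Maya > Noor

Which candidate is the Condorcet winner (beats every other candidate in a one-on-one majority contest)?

Ben vs Maya: 57–37
Ben vs Kira: 55–39
Ben vs Noor: 50–44
Ben beats every other candidate.

Ben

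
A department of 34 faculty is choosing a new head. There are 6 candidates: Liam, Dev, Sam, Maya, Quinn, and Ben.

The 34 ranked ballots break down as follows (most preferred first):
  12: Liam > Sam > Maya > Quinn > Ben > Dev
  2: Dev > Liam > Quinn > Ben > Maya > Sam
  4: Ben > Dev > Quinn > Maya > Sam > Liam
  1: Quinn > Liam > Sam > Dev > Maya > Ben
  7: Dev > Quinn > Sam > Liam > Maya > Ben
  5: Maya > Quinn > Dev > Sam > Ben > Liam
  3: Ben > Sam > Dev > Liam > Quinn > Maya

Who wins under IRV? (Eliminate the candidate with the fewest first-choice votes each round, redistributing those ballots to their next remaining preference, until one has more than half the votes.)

Dev

Round 1: Liam 12, Dev 9, Sam 0, Maya 5, Quinn 1, Ben 7. Sam eliminated.
Round 2: Liam 12, Dev 9, Maya 5, Quinn 1, Ben 7. Quinn eliminated.
Round 3: Liam 13, Dev 9, Maya 5, Ben 7. Maya eliminated.
Round 4: Liam 13, Dev 14, Ben 7. Ben eliminated.
Round 5: Liam 13, Dev 21. Dev has a majority (≥18).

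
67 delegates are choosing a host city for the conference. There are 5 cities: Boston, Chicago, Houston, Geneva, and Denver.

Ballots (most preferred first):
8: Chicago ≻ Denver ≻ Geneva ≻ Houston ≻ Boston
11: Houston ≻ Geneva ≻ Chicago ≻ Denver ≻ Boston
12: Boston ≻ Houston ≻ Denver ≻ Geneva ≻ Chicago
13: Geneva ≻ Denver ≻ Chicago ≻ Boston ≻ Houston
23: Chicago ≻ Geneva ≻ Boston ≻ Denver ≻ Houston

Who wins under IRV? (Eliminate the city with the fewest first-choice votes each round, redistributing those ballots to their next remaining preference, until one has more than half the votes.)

Round 1: Boston 12, Chicago 31, Houston 11, Geneva 13, Denver 0. Denver eliminated.
Round 2: Boston 12, Chicago 31, Houston 11, Geneva 13. Houston eliminated.
Round 3: Boston 12, Chicago 31, Geneva 24. Boston eliminated.
Round 4: Chicago 31, Geneva 36. Geneva has a majority (≥34).

Geneva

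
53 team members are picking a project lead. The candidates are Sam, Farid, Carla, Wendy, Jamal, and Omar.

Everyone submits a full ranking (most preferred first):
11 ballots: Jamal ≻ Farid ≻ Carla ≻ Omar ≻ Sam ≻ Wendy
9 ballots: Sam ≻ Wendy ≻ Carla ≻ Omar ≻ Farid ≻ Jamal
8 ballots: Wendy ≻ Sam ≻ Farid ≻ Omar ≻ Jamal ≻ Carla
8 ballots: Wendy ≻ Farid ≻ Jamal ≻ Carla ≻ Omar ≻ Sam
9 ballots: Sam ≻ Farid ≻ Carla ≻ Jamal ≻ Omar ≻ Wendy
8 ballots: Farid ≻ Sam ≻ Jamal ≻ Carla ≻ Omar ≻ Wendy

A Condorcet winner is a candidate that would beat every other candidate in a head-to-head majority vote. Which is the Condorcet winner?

Farid

Farid vs Sam: 27–26
Farid vs Carla: 44–9
Farid vs Wendy: 28–25
Farid vs Jamal: 42–11
Farid vs Omar: 44–9
Farid beats every other candidate.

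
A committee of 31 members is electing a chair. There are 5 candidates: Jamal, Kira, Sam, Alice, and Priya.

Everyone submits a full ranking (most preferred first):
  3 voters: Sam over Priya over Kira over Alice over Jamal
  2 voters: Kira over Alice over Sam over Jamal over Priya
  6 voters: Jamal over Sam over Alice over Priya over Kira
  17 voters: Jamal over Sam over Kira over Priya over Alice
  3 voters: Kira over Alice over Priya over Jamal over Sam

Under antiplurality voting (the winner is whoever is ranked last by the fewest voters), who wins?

Priya

Last-place votes: Jamal 3, Kira 6, Sam 3, Alice 17, Priya 2.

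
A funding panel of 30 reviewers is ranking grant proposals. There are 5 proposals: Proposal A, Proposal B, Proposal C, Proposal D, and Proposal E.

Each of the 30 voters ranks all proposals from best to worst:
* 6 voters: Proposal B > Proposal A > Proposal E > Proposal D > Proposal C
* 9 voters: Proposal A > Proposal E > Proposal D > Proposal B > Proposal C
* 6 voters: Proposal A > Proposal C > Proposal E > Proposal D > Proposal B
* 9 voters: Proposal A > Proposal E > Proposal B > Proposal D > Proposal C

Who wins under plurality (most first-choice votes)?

Proposal A

First-place votes: Proposal A 24, Proposal B 6, Proposal C 0, Proposal D 0, Proposal E 0.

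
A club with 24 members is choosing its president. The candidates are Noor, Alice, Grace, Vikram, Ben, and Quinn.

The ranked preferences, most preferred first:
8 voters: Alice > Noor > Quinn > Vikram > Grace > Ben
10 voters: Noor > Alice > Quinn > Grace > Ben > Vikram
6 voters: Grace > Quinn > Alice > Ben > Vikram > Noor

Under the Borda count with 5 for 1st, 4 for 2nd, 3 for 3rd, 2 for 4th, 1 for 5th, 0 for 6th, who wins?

Alice

Noor: 8×4 + 10×5 + 6×0 = 82
Alice: 8×5 + 10×4 + 6×3 = 98
Grace: 8×1 + 10×2 + 6×5 = 58
Vikram: 8×2 + 10×0 + 6×1 = 22
Ben: 8×0 + 10×1 + 6×2 = 22
Quinn: 8×3 + 10×3 + 6×4 = 78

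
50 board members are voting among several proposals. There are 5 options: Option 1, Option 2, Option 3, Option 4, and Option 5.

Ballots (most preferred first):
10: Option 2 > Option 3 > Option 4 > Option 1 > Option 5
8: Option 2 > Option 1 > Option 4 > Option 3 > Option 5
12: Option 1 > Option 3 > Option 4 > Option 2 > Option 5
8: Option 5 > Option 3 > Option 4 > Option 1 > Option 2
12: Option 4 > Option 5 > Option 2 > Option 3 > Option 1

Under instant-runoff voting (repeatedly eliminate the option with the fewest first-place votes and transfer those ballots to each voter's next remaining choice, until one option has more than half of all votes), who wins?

Option 4

Round 1: Option 1 12, Option 2 18, Option 3 0, Option 4 12, Option 5 8. Option 3 eliminated.
Round 2: Option 1 12, Option 2 18, Option 4 12, Option 5 8. Option 5 eliminated.
Round 3: Option 1 12, Option 2 18, Option 4 20. Option 1 eliminated.
Round 4: Option 2 18, Option 4 32. Option 4 has a majority (≥26).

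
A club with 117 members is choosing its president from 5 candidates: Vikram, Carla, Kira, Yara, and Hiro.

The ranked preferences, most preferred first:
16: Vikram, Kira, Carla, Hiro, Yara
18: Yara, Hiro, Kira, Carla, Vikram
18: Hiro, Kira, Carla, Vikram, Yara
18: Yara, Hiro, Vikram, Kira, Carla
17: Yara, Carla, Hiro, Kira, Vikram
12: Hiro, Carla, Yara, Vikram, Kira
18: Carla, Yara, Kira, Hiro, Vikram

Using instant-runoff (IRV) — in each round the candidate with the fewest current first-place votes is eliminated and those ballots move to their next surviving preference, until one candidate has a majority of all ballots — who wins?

Round 1: Vikram 16, Carla 18, Kira 0, Yara 53, Hiro 30. Kira eliminated.
Round 2: Vikram 16, Carla 18, Yara 53, Hiro 30. Vikram eliminated.
Round 3: Carla 34, Yara 53, Hiro 30. Hiro eliminated.
Round 4: Carla 64, Yara 53. Carla has a majority (≥59).

Carla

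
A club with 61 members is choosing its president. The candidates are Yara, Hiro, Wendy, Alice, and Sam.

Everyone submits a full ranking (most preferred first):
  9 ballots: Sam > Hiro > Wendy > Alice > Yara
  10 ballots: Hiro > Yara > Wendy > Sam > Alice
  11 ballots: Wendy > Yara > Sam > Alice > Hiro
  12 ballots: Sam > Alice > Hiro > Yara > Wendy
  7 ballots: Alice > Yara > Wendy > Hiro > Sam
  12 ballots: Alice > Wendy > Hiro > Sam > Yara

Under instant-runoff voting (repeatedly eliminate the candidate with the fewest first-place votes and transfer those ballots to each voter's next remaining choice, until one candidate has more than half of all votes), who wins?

Round 1: Yara 0, Hiro 10, Wendy 11, Alice 19, Sam 21. Yara eliminated.
Round 2: Hiro 10, Wendy 11, Alice 19, Sam 21. Hiro eliminated.
Round 3: Wendy 21, Alice 19, Sam 21. Alice eliminated.
Round 4: Wendy 40, Sam 21. Wendy has a majority (≥31).

Wendy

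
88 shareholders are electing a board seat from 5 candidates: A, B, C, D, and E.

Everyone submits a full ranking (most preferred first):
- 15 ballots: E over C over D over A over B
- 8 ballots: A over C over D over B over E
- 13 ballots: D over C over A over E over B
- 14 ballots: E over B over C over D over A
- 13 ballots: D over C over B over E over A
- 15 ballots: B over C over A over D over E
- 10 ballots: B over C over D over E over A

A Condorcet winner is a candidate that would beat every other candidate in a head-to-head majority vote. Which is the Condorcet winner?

C vs A: 80–8
C vs B: 49–39
C vs D: 62–26
C vs E: 59–29
C beats every other candidate.

C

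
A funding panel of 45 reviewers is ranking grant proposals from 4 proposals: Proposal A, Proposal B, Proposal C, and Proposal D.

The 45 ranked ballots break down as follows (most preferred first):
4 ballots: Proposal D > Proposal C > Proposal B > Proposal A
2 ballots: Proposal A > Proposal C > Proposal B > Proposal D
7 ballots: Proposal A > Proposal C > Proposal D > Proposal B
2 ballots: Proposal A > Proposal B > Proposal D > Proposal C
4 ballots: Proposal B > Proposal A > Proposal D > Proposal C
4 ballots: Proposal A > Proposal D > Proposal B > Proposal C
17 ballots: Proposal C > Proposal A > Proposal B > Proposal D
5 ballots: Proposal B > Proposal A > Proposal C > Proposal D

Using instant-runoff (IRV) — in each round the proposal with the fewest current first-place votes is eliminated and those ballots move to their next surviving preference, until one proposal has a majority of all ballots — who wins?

Proposal A

Round 1: Proposal A 15, Proposal B 9, Proposal C 17, Proposal D 4. Proposal D eliminated.
Round 2: Proposal A 15, Proposal B 9, Proposal C 21. Proposal B eliminated.
Round 3: Proposal A 24, Proposal C 21. Proposal A has a majority (≥23).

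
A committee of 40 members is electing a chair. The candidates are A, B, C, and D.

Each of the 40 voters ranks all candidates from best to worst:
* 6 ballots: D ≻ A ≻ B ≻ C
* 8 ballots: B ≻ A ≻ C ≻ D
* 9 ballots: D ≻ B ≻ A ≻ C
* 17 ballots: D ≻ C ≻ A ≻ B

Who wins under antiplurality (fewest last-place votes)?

Last-place votes: A 0, B 17, C 15, D 8.

A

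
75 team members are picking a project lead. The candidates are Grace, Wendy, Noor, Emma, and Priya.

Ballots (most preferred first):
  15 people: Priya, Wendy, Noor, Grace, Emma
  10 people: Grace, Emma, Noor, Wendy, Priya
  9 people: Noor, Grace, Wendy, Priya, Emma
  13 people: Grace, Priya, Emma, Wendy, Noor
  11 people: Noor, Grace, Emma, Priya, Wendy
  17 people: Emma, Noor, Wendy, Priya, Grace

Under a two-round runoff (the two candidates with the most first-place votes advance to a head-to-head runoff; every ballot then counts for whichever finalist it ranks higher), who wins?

Round 1 first-place votes: Grace 23, Wendy 0, Noor 20, Emma 17, Priya 15. Grace and Noor advance.
Runoff: Grace is ranked above Noor on 23 ballots, Noor above Grace on 52.

Noor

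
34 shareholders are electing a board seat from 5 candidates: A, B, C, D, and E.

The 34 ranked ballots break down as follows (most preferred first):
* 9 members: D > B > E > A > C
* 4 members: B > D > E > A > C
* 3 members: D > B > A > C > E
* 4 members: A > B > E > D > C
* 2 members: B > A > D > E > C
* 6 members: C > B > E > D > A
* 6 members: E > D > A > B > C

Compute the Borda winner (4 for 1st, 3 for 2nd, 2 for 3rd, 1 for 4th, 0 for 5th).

B

A: 9×1 + 4×1 + 3×2 + 4×4 + 2×3 + 6×0 + 6×2 = 53
B: 9×3 + 4×4 + 3×3 + 4×3 + 2×4 + 6×3 + 6×1 = 96
C: 9×0 + 4×0 + 3×1 + 4×0 + 2×0 + 6×4 + 6×0 = 27
D: 9×4 + 4×3 + 3×4 + 4×1 + 2×2 + 6×1 + 6×3 = 92
E: 9×2 + 4×2 + 3×0 + 4×2 + 2×1 + 6×2 + 6×4 = 72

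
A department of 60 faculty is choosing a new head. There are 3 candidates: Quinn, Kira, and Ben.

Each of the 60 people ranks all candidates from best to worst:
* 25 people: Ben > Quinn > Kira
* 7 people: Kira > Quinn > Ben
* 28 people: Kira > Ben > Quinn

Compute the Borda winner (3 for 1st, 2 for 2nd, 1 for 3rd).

Quinn: 25×2 + 7×2 + 28×1 = 92
Kira: 25×1 + 7×3 + 28×3 = 130
Ben: 25×3 + 7×1 + 28×2 = 138

Ben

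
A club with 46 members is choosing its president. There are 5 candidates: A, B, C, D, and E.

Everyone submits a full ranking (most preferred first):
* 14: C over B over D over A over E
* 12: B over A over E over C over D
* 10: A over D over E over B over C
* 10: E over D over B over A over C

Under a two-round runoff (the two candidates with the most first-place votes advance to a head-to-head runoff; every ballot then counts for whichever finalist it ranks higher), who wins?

B

Round 1 first-place votes: A 10, B 12, C 14, D 0, E 10. C and B advance.
Runoff: C is ranked above B on 14 ballots, B above C on 32.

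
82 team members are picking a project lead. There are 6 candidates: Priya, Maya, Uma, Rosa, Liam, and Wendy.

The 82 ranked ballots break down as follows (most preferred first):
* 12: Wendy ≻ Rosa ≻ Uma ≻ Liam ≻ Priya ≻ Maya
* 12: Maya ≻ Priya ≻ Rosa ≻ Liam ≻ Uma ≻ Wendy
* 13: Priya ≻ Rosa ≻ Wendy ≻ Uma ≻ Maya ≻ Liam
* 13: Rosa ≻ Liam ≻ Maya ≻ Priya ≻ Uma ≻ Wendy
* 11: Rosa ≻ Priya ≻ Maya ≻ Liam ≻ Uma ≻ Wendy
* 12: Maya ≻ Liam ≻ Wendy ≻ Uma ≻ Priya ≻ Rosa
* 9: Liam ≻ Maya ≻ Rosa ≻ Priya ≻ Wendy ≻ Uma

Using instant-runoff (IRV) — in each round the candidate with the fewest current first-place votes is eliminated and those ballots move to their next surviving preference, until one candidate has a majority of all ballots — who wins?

Round 1: Priya 13, Maya 24, Uma 0, Rosa 24, Liam 9, Wendy 12. Uma eliminated.
Round 2: Priya 13, Maya 24, Rosa 24, Liam 9, Wendy 12. Liam eliminated.
Round 3: Priya 13, Maya 33, Rosa 24, Wendy 12. Wendy eliminated.
Round 4: Priya 13, Maya 33, Rosa 36. Priya eliminated.
Round 5: Maya 33, Rosa 49. Rosa has a majority (≥42).

Rosa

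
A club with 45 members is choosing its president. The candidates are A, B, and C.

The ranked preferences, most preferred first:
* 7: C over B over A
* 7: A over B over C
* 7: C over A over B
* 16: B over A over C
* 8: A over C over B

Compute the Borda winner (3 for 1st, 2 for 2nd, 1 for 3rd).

A

A: 7×1 + 7×3 + 7×2 + 16×2 + 8×3 = 98
B: 7×2 + 7×2 + 7×1 + 16×3 + 8×1 = 91
C: 7×3 + 7×1 + 7×3 + 16×1 + 8×2 = 81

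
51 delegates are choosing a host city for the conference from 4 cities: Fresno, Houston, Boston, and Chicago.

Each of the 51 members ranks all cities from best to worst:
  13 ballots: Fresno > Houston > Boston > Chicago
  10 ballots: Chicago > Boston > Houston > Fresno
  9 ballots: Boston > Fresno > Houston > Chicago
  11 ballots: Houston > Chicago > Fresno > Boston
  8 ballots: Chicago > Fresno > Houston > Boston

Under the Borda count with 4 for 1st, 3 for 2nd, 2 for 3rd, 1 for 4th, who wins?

Houston

Fresno: 13×4 + 10×1 + 9×3 + 11×2 + 8×3 = 135
Houston: 13×3 + 10×2 + 9×2 + 11×4 + 8×2 = 137
Boston: 13×2 + 10×3 + 9×4 + 11×1 + 8×1 = 111
Chicago: 13×1 + 10×4 + 9×1 + 11×3 + 8×4 = 127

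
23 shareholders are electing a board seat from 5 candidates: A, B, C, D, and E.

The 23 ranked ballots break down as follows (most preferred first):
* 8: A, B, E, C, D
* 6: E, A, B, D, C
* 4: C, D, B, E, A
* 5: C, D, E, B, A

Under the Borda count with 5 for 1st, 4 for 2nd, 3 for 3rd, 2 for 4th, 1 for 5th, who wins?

E

A: 8×5 + 6×4 + 4×1 + 5×1 = 73
B: 8×4 + 6×3 + 4×3 + 5×2 = 72
C: 8×2 + 6×1 + 4×5 + 5×5 = 67
D: 8×1 + 6×2 + 4×4 + 5×4 = 56
E: 8×3 + 6×5 + 4×2 + 5×3 = 77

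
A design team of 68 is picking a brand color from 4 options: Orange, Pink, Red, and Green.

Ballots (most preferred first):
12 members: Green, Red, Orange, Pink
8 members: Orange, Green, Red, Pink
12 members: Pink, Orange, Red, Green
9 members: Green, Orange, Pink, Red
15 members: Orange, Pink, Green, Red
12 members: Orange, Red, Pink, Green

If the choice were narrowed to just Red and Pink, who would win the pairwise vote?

Red is ranked above Pink on 32 ballots; Pink above Red on 36.

Pink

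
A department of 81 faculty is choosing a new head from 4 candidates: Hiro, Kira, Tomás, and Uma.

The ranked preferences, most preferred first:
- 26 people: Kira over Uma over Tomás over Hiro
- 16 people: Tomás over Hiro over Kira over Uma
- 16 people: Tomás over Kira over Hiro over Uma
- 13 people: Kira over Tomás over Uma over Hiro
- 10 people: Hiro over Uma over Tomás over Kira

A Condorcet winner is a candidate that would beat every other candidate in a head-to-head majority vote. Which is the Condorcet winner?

Tomás

Tomás vs Hiro: 71–10
Tomás vs Kira: 42–39
Tomás vs Uma: 45–36
Tomás beats every other candidate.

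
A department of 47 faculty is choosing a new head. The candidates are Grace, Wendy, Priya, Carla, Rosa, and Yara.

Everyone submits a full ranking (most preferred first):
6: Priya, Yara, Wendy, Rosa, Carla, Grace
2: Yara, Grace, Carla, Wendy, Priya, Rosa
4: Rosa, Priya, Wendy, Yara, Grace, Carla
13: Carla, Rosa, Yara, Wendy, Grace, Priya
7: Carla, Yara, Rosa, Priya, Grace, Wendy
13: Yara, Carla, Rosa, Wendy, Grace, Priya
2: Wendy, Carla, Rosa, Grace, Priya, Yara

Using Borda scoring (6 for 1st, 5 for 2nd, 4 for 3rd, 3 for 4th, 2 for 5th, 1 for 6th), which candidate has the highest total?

Grace: 6×1 + 2×5 + 4×2 + 13×2 + 7×2 + 13×2 + 2×3 = 96
Wendy: 6×4 + 2×3 + 4×4 + 13×3 + 7×1 + 13×3 + 2×6 = 143
Priya: 6×6 + 2×2 + 4×5 + 13×1 + 7×3 + 13×1 + 2×2 = 111
Carla: 6×2 + 2×4 + 4×1 + 13×6 + 7×6 + 13×5 + 2×5 = 219
Rosa: 6×3 + 2×1 + 4×6 + 13×5 + 7×4 + 13×4 + 2×4 = 197
Yara: 6×5 + 2×6 + 4×3 + 13×4 + 7×5 + 13×6 + 2×1 = 221

Yara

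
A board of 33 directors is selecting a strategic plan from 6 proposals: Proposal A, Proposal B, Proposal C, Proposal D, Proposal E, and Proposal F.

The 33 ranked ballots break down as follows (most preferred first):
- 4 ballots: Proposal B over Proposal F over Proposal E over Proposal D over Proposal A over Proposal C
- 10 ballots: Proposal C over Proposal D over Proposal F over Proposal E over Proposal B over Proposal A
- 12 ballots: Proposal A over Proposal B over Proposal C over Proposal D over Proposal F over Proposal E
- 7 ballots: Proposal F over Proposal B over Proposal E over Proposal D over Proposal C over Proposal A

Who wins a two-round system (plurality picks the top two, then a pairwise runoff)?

Round 1 first-place votes: Proposal A 12, Proposal B 4, Proposal C 10, Proposal D 0, Proposal E 0, Proposal F 7. Proposal A and Proposal C advance.
Runoff: Proposal A is ranked above Proposal C on 16 ballots, Proposal C above Proposal A on 17.

Proposal C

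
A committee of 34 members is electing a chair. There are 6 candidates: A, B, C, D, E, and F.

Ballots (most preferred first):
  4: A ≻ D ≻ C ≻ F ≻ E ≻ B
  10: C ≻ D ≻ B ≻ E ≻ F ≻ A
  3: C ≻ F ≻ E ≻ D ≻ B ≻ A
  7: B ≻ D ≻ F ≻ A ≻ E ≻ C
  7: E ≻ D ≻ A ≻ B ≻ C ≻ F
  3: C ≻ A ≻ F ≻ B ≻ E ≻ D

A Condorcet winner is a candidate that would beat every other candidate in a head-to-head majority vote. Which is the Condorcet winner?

D

D vs A: 27–7
D vs B: 24–10
D vs C: 18–16
D vs E: 21–13
D vs F: 28–6
D beats every other candidate.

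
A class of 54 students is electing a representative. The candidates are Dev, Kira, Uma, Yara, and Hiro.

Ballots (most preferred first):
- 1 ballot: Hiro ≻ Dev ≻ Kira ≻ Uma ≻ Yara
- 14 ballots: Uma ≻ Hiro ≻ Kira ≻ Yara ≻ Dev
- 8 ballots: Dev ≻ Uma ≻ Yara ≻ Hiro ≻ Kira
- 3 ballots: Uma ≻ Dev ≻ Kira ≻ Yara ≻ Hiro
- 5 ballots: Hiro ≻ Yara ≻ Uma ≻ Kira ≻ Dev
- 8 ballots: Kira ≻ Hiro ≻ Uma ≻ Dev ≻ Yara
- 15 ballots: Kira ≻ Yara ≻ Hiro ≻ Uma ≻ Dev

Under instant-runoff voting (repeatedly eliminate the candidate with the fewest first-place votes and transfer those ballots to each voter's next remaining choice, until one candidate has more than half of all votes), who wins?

Round 1: Dev 8, Kira 23, Uma 17, Yara 0, Hiro 6. Yara eliminated.
Round 2: Dev 8, Kira 23, Uma 17, Hiro 6. Hiro eliminated.
Round 3: Dev 9, Kira 23, Uma 22. Dev eliminated.
Round 4: Kira 24, Uma 30. Uma has a majority (≥28).

Uma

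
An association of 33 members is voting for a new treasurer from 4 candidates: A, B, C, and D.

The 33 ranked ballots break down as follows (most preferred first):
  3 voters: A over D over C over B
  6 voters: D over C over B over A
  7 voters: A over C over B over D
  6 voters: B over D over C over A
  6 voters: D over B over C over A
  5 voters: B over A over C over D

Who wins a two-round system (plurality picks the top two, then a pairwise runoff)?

B

Round 1 first-place votes: A 10, B 11, C 0, D 12. D and B advance.
Runoff: D is ranked above B on 15 ballots, B above D on 18.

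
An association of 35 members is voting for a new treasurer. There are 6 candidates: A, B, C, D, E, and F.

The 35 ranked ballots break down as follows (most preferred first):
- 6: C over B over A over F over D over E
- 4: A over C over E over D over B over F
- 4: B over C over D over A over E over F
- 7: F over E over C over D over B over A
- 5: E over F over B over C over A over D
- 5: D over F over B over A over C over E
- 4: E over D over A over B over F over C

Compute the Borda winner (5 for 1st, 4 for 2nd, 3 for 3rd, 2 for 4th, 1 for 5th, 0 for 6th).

A: 6×3 + 4×5 + 4×2 + 7×0 + 5×1 + 5×2 + 4×3 = 73
B: 6×4 + 4×1 + 4×5 + 7×1 + 5×3 + 5×3 + 4×2 = 93
C: 6×5 + 4×4 + 4×4 + 7×3 + 5×2 + 5×1 + 4×0 = 98
D: 6×1 + 4×2 + 4×3 + 7×2 + 5×0 + 5×5 + 4×4 = 81
E: 6×0 + 4×3 + 4×1 + 7×4 + 5×5 + 5×0 + 4×5 = 89
F: 6×2 + 4×0 + 4×0 + 7×5 + 5×4 + 5×4 + 4×1 = 91

C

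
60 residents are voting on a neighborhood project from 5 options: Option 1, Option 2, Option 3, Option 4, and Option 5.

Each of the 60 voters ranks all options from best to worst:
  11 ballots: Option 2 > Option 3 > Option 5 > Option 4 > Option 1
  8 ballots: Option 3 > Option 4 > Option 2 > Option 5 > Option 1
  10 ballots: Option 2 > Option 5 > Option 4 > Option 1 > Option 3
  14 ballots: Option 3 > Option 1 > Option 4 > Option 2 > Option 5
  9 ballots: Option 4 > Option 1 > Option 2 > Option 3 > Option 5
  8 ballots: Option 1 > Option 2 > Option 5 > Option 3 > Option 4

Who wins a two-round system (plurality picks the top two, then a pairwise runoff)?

Round 1 first-place votes: Option 1 8, Option 2 21, Option 3 22, Option 4 9, Option 5 0. Option 3 and Option 2 advance.
Runoff: Option 3 is ranked above Option 2 on 22 ballots, Option 2 above Option 3 on 38.

Option 2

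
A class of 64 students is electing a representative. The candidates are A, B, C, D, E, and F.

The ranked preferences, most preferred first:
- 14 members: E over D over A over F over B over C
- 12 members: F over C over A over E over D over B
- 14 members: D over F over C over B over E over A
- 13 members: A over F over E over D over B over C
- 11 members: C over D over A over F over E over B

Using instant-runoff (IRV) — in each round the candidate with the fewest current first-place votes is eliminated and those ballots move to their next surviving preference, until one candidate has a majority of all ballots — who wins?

D

Round 1: A 13, B 0, C 11, D 14, E 14, F 12. B eliminated.
Round 2: A 13, C 11, D 14, E 14, F 12. C eliminated.
Round 3: A 13, D 25, E 14, F 12. F eliminated.
Round 4: A 25, D 25, E 14. E eliminated.
Round 5: A 25, D 39. D has a majority (≥33).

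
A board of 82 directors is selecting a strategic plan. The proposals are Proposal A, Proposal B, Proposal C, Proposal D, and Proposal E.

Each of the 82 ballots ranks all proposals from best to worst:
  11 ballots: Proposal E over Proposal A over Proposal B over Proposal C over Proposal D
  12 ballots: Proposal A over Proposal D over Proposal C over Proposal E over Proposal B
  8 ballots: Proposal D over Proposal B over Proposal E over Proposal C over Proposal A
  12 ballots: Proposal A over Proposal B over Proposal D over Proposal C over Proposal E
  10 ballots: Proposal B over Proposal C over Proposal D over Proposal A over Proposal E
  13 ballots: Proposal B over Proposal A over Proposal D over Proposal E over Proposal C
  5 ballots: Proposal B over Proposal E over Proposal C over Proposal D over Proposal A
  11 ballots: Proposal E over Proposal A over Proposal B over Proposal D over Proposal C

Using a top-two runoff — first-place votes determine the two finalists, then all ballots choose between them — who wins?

Proposal A

Round 1 first-place votes: Proposal A 24, Proposal B 28, Proposal C 0, Proposal D 8, Proposal E 22. Proposal B and Proposal A advance.
Runoff: Proposal B is ranked above Proposal A on 36 ballots, Proposal A above Proposal B on 46.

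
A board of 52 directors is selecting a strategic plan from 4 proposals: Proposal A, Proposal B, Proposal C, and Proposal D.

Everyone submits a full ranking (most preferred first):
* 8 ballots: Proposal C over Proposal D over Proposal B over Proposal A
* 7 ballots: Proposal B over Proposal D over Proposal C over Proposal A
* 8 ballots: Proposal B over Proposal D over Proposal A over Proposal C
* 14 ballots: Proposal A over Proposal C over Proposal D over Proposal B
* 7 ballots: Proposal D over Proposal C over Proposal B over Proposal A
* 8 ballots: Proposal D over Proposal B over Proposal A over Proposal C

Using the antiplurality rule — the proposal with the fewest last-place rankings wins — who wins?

Proposal D

Last-place votes: Proposal A 22, Proposal B 14, Proposal C 16, Proposal D 0.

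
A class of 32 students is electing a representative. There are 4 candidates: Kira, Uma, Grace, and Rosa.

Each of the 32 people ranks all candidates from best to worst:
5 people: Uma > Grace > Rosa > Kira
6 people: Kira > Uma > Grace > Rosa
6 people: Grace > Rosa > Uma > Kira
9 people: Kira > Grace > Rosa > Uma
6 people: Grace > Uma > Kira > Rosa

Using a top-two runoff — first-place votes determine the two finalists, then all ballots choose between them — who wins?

Round 1 first-place votes: Kira 15, Uma 5, Grace 12, Rosa 0. Kira and Grace advance.
Runoff: Kira is ranked above Grace on 15 ballots, Grace above Kira on 17.

Grace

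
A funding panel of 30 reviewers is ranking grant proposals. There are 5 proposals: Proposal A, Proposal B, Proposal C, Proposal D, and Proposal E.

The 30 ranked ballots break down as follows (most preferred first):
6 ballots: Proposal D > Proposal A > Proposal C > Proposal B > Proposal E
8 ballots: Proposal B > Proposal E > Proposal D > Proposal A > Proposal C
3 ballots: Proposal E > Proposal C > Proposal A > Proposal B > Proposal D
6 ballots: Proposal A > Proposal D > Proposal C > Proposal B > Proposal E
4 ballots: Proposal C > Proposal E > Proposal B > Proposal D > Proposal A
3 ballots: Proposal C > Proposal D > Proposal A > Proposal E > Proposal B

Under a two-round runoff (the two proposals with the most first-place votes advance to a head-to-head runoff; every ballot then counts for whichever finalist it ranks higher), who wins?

Proposal C

Round 1 first-place votes: Proposal A 6, Proposal B 8, Proposal C 7, Proposal D 6, Proposal E 3. Proposal B and Proposal C advance.
Runoff: Proposal B is ranked above Proposal C on 8 ballots, Proposal C above Proposal B on 22.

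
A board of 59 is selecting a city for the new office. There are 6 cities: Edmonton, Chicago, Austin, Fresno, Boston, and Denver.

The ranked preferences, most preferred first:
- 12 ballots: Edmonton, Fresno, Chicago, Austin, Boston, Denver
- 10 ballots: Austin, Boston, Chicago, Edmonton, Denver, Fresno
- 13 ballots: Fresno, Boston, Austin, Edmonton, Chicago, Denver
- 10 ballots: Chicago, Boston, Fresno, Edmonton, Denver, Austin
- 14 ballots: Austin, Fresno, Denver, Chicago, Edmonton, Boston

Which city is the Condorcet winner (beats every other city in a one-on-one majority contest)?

Fresno

Fresno vs Edmonton: 37–22
Fresno vs Chicago: 39–20
Fresno vs Austin: 35–24
Fresno vs Boston: 39–20
Fresno vs Denver: 49–10
Fresno beats every other city.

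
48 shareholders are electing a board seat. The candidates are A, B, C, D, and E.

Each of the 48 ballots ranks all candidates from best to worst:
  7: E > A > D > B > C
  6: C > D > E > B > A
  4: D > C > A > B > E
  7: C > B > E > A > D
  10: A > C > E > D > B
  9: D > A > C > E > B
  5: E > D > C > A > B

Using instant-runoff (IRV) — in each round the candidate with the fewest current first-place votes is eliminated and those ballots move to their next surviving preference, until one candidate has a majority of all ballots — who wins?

Round 1: A 10, B 0, C 13, D 13, E 12. B eliminated.
Round 2: A 10, C 13, D 13, E 12. A eliminated.
Round 3: C 23, D 13, E 12. E eliminated.
Round 4: C 23, D 25. D has a majority (≥25).

D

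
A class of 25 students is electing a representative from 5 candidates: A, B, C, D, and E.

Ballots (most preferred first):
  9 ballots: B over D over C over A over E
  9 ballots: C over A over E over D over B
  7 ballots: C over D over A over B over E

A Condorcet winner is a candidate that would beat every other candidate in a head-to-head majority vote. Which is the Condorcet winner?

C vs A: 25–0
C vs B: 16–9
C vs D: 16–9
C vs E: 25–0
C beats every other candidate.

C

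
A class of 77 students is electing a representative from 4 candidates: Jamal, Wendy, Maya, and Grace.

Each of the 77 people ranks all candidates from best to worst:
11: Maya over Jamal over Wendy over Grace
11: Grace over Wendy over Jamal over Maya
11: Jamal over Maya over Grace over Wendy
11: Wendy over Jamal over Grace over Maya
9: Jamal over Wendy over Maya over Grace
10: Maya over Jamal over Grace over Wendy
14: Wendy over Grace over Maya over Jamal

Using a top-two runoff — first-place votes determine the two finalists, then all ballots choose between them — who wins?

Wendy

Round 1 first-place votes: Jamal 20, Wendy 25, Maya 21, Grace 11. Wendy and Maya advance.
Runoff: Wendy is ranked above Maya on 45 ballots, Maya above Wendy on 32.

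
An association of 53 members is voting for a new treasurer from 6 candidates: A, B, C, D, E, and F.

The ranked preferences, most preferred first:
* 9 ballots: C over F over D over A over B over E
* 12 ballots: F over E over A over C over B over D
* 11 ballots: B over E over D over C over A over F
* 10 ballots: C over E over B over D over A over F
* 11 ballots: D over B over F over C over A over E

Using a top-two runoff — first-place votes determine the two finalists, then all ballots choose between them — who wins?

Round 1 first-place votes: A 0, B 11, C 19, D 11, E 0, F 12. C and F advance.
Runoff: C is ranked above F on 30 ballots, F above C on 23.

C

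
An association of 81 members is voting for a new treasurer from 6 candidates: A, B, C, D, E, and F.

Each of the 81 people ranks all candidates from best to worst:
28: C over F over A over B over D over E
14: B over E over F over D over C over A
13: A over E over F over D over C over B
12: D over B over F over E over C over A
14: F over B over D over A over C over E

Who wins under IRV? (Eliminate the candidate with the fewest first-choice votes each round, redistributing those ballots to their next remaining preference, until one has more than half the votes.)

Round 1: A 13, B 14, C 28, D 12, E 0, F 14. E eliminated.
Round 2: A 13, B 14, C 28, D 12, F 14. D eliminated.
Round 3: A 13, B 26, C 28, F 14. A eliminated.
Round 4: B 26, C 28, F 27. B eliminated.
Round 5: C 28, F 53. F has a majority (≥41).

F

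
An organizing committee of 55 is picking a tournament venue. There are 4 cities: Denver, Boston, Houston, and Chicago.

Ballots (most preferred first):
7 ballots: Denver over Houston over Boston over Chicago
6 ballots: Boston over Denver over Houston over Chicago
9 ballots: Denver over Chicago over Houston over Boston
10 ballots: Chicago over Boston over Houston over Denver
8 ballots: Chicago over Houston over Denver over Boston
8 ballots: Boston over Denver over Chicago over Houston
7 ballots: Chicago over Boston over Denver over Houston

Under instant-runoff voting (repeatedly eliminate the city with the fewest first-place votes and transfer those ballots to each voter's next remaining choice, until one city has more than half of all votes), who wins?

Round 1: Denver 16, Boston 14, Houston 0, Chicago 25. Houston eliminated.
Round 2: Denver 16, Boston 14, Chicago 25. Boston eliminated.
Round 3: Denver 30, Chicago 25. Denver has a majority (≥28).

Denver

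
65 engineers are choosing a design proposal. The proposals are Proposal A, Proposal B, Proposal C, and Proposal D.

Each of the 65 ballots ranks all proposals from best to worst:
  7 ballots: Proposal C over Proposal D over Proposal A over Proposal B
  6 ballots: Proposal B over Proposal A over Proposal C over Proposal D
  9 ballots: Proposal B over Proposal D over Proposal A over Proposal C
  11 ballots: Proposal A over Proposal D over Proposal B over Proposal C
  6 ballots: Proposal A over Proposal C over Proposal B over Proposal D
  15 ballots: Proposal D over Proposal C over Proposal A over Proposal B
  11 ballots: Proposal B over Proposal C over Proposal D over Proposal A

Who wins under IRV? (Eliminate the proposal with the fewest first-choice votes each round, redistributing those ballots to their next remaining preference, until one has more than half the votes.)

Proposal D

Round 1: Proposal A 17, Proposal B 26, Proposal C 7, Proposal D 15. Proposal C eliminated.
Round 2: Proposal A 17, Proposal B 26, Proposal D 22. Proposal A eliminated.
Round 3: Proposal B 32, Proposal D 33. Proposal D has a majority (≥33).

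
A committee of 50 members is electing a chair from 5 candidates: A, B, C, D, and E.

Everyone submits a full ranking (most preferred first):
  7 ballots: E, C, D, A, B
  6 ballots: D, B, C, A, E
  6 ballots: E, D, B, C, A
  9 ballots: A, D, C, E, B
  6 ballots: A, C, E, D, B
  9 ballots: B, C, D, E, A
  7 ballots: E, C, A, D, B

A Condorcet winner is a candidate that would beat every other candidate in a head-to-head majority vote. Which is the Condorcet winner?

C

C vs A: 35–15
C vs B: 29–21
C vs D: 29–21
C vs E: 30–20
C beats every other candidate.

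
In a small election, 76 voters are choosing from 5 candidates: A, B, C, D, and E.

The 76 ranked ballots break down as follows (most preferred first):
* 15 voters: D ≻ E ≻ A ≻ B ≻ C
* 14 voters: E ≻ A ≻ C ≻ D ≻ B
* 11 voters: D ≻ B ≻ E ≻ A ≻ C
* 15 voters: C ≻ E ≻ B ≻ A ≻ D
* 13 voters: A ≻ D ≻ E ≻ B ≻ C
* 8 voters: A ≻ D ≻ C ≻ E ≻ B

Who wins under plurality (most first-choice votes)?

D

First-place votes: A 21, B 0, C 15, D 26, E 14.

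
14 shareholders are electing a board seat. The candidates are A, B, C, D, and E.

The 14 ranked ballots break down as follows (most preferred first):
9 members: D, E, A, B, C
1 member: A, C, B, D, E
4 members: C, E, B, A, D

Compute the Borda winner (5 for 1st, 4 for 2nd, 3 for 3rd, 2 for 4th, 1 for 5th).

A: 9×3 + 1×5 + 4×2 = 40
B: 9×2 + 1×3 + 4×3 = 33
C: 9×1 + 1×4 + 4×5 = 33
D: 9×5 + 1×2 + 4×1 = 51
E: 9×4 + 1×1 + 4×4 = 53

E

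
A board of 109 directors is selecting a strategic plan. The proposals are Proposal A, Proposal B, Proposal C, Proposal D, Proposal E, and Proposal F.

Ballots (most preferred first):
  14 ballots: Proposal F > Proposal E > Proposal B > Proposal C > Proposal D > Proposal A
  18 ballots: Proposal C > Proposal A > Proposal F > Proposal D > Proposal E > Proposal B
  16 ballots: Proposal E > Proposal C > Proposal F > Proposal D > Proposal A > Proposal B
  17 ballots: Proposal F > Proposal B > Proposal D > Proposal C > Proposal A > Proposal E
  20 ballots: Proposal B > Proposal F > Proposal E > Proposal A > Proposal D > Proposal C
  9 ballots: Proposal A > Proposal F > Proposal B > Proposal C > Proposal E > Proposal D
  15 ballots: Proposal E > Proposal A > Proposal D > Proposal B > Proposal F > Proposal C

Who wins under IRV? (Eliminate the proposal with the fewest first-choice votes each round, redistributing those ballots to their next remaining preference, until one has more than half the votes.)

Round 1: Proposal A 9, Proposal B 20, Proposal C 18, Proposal D 0, Proposal E 31, Proposal F 31. Proposal D eliminated.
Round 2: Proposal A 9, Proposal B 20, Proposal C 18, Proposal E 31, Proposal F 31. Proposal A eliminated.
Round 3: Proposal B 20, Proposal C 18, Proposal E 31, Proposal F 40. Proposal C eliminated.
Round 4: Proposal B 20, Proposal E 31, Proposal F 58. Proposal F has a majority (≥55).

Proposal F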